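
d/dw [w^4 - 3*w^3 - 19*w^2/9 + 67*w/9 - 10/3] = 4*w^3 - 9*w^2 - 38*w/9 + 67/9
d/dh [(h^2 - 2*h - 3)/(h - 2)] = (h^2 - 4*h + 7)/(h^2 - 4*h + 4)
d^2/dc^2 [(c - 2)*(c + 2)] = 2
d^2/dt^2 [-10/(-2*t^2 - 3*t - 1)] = 20*(-4*t^2 - 6*t + (4*t + 3)^2 - 2)/(2*t^2 + 3*t + 1)^3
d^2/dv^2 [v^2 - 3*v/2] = 2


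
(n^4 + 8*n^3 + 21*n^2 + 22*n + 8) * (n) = n^5 + 8*n^4 + 21*n^3 + 22*n^2 + 8*n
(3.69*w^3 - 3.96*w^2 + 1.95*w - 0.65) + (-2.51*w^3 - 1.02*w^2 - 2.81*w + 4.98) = 1.18*w^3 - 4.98*w^2 - 0.86*w + 4.33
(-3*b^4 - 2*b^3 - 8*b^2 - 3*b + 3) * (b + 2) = -3*b^5 - 8*b^4 - 12*b^3 - 19*b^2 - 3*b + 6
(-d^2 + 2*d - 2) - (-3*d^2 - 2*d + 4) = 2*d^2 + 4*d - 6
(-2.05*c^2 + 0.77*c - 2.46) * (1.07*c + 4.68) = -2.1935*c^3 - 8.7701*c^2 + 0.9714*c - 11.5128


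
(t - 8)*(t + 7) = t^2 - t - 56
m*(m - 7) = m^2 - 7*m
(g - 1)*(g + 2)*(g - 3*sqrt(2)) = g^3 - 3*sqrt(2)*g^2 + g^2 - 3*sqrt(2)*g - 2*g + 6*sqrt(2)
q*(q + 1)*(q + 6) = q^3 + 7*q^2 + 6*q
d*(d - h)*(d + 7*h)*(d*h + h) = d^4*h + 6*d^3*h^2 + d^3*h - 7*d^2*h^3 + 6*d^2*h^2 - 7*d*h^3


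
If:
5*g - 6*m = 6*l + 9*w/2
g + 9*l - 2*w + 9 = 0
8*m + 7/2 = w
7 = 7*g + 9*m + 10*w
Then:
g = -2299/10476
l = -22831/31428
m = -3115/10476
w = 5873/5238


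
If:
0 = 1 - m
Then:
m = 1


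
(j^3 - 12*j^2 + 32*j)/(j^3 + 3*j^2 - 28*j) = (j - 8)/(j + 7)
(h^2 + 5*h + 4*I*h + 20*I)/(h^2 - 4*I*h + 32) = (h + 5)/(h - 8*I)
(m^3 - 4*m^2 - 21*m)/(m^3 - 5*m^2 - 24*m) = (m - 7)/(m - 8)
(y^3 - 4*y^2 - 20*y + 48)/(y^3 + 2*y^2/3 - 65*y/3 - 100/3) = 3*(y^2 - 8*y + 12)/(3*y^2 - 10*y - 25)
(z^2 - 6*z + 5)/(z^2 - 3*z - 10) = (z - 1)/(z + 2)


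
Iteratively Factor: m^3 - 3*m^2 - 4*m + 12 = (m + 2)*(m^2 - 5*m + 6) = (m - 3)*(m + 2)*(m - 2)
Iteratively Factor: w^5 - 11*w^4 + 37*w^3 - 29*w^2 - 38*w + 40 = (w + 1)*(w^4 - 12*w^3 + 49*w^2 - 78*w + 40) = (w - 5)*(w + 1)*(w^3 - 7*w^2 + 14*w - 8) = (w - 5)*(w - 1)*(w + 1)*(w^2 - 6*w + 8) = (w - 5)*(w - 2)*(w - 1)*(w + 1)*(w - 4)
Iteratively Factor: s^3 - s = (s)*(s^2 - 1) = s*(s - 1)*(s + 1)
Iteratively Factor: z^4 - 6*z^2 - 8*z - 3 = (z + 1)*(z^3 - z^2 - 5*z - 3) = (z + 1)^2*(z^2 - 2*z - 3) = (z - 3)*(z + 1)^2*(z + 1)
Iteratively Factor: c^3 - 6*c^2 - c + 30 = (c - 5)*(c^2 - c - 6) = (c - 5)*(c - 3)*(c + 2)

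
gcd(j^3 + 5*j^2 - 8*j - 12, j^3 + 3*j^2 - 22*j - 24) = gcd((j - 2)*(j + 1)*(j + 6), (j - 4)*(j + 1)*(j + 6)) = j^2 + 7*j + 6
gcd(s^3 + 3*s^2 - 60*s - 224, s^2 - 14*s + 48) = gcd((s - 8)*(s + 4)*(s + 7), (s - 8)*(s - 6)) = s - 8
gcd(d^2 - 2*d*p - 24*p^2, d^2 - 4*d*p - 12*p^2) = -d + 6*p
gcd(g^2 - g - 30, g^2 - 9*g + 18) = g - 6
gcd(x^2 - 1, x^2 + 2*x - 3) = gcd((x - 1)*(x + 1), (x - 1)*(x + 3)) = x - 1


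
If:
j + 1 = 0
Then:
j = -1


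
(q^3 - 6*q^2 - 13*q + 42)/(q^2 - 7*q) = q + 1 - 6/q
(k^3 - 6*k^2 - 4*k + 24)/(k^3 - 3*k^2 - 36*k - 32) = (-k^3 + 6*k^2 + 4*k - 24)/(-k^3 + 3*k^2 + 36*k + 32)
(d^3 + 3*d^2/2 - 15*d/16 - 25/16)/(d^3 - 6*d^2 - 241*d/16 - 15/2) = (4*d^2 + d - 5)/(4*d^2 - 29*d - 24)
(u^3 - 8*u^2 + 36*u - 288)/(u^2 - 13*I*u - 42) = (u^2 + u*(-8 + 6*I) - 48*I)/(u - 7*I)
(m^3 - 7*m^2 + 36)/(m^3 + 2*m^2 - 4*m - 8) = (m^2 - 9*m + 18)/(m^2 - 4)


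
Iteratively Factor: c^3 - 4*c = (c - 2)*(c^2 + 2*c) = c*(c - 2)*(c + 2)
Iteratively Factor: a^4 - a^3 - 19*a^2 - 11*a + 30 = (a - 1)*(a^3 - 19*a - 30) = (a - 1)*(a + 3)*(a^2 - 3*a - 10) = (a - 1)*(a + 2)*(a + 3)*(a - 5)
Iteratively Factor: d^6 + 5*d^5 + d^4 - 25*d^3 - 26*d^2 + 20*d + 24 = (d + 3)*(d^5 + 2*d^4 - 5*d^3 - 10*d^2 + 4*d + 8) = (d + 2)*(d + 3)*(d^4 - 5*d^2 + 4) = (d - 1)*(d + 2)*(d + 3)*(d^3 + d^2 - 4*d - 4) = (d - 1)*(d + 1)*(d + 2)*(d + 3)*(d^2 - 4) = (d - 1)*(d + 1)*(d + 2)^2*(d + 3)*(d - 2)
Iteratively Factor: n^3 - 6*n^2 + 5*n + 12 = (n - 3)*(n^2 - 3*n - 4) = (n - 4)*(n - 3)*(n + 1)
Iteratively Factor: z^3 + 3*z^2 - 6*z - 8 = (z + 4)*(z^2 - z - 2) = (z - 2)*(z + 4)*(z + 1)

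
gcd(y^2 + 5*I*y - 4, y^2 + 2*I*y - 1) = y + I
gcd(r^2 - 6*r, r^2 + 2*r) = r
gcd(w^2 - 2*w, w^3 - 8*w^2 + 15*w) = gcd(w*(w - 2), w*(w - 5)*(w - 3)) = w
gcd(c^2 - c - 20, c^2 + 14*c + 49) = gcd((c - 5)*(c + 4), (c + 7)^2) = 1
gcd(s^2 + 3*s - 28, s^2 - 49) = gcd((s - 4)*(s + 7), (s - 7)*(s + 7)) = s + 7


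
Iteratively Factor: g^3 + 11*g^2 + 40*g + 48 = (g + 4)*(g^2 + 7*g + 12) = (g + 4)^2*(g + 3)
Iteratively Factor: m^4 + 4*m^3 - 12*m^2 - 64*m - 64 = (m + 2)*(m^3 + 2*m^2 - 16*m - 32) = (m + 2)^2*(m^2 - 16) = (m - 4)*(m + 2)^2*(m + 4)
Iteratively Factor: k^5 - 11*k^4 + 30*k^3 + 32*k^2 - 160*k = (k - 4)*(k^4 - 7*k^3 + 2*k^2 + 40*k) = (k - 5)*(k - 4)*(k^3 - 2*k^2 - 8*k) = (k - 5)*(k - 4)^2*(k^2 + 2*k) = k*(k - 5)*(k - 4)^2*(k + 2)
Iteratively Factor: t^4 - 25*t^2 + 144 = (t - 3)*(t^3 + 3*t^2 - 16*t - 48) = (t - 3)*(t + 4)*(t^2 - t - 12) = (t - 3)*(t + 3)*(t + 4)*(t - 4)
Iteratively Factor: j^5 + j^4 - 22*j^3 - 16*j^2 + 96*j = (j - 2)*(j^4 + 3*j^3 - 16*j^2 - 48*j) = (j - 2)*(j + 3)*(j^3 - 16*j) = (j - 4)*(j - 2)*(j + 3)*(j^2 + 4*j) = (j - 4)*(j - 2)*(j + 3)*(j + 4)*(j)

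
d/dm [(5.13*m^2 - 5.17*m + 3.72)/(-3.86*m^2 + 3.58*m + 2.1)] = (-1.5908*m^2 + 50.2644*m - 24.1746)/(14.8996*m^4 - 27.6376*m^3 - 3.3956*m^2 + 15.036*m + 4.41)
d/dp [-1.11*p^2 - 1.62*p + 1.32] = -2.22*p - 1.62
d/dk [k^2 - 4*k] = 2*k - 4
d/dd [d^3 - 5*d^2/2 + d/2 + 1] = 3*d^2 - 5*d + 1/2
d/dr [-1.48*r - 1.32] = -1.48000000000000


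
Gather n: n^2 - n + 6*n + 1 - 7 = n^2 + 5*n - 6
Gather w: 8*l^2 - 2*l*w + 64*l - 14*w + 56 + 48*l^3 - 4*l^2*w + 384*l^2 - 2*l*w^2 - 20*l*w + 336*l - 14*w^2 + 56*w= 48*l^3 + 392*l^2 + 400*l + w^2*(-2*l - 14) + w*(-4*l^2 - 22*l + 42) + 56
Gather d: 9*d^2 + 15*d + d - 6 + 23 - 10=9*d^2 + 16*d + 7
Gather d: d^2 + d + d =d^2 + 2*d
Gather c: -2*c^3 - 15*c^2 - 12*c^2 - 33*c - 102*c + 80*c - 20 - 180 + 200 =-2*c^3 - 27*c^2 - 55*c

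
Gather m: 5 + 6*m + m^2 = m^2 + 6*m + 5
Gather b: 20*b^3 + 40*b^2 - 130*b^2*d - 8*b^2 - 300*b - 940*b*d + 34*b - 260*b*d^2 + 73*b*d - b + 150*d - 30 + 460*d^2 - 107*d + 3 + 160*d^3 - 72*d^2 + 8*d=20*b^3 + b^2*(32 - 130*d) + b*(-260*d^2 - 867*d - 267) + 160*d^3 + 388*d^2 + 51*d - 27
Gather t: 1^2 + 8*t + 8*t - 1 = 16*t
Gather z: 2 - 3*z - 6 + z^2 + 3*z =z^2 - 4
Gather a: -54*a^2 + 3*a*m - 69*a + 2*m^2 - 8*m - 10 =-54*a^2 + a*(3*m - 69) + 2*m^2 - 8*m - 10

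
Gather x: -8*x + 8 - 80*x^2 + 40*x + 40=-80*x^2 + 32*x + 48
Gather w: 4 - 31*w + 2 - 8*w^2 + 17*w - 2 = -8*w^2 - 14*w + 4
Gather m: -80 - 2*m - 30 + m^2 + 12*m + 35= m^2 + 10*m - 75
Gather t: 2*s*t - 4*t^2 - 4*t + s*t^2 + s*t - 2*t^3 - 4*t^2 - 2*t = -2*t^3 + t^2*(s - 8) + t*(3*s - 6)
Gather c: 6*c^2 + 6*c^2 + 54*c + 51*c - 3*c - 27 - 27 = 12*c^2 + 102*c - 54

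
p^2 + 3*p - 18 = (p - 3)*(p + 6)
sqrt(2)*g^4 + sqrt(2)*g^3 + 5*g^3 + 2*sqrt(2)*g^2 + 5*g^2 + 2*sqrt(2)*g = g*(g + 1)*(g + 2*sqrt(2))*(sqrt(2)*g + 1)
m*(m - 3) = m^2 - 3*m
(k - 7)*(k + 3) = k^2 - 4*k - 21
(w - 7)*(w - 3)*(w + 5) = w^3 - 5*w^2 - 29*w + 105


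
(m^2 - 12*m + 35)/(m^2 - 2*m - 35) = (m - 5)/(m + 5)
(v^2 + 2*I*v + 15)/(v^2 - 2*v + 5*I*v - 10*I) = (v - 3*I)/(v - 2)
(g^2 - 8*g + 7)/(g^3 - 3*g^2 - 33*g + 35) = 1/(g + 5)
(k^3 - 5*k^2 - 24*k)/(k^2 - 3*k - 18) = k*(k - 8)/(k - 6)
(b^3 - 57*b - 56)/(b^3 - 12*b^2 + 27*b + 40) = (b + 7)/(b - 5)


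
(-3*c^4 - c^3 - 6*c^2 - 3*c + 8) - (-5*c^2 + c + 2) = -3*c^4 - c^3 - c^2 - 4*c + 6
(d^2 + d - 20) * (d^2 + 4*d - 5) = d^4 + 5*d^3 - 21*d^2 - 85*d + 100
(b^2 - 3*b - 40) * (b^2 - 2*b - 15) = b^4 - 5*b^3 - 49*b^2 + 125*b + 600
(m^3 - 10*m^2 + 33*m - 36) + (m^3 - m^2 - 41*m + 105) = 2*m^3 - 11*m^2 - 8*m + 69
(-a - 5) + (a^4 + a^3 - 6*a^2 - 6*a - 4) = a^4 + a^3 - 6*a^2 - 7*a - 9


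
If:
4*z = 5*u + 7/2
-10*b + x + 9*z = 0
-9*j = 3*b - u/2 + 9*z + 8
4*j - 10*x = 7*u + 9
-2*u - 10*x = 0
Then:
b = -36149/40504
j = 14159/40504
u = -15395/10126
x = 3079/10126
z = -20767/20252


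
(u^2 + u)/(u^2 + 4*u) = (u + 1)/(u + 4)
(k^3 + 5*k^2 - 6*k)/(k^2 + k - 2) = k*(k + 6)/(k + 2)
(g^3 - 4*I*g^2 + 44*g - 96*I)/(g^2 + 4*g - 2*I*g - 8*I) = (g^2 - 2*I*g + 48)/(g + 4)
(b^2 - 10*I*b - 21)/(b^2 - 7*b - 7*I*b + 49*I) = (b - 3*I)/(b - 7)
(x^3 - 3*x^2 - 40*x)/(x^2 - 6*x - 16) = x*(x + 5)/(x + 2)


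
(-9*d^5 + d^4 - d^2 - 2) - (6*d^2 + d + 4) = -9*d^5 + d^4 - 7*d^2 - d - 6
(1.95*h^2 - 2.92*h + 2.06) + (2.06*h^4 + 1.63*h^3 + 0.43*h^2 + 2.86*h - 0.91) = 2.06*h^4 + 1.63*h^3 + 2.38*h^2 - 0.0600000000000001*h + 1.15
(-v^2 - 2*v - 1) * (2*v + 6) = -2*v^3 - 10*v^2 - 14*v - 6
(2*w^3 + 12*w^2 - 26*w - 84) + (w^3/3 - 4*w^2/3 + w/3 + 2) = 7*w^3/3 + 32*w^2/3 - 77*w/3 - 82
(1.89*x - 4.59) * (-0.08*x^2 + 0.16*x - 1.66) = -0.1512*x^3 + 0.6696*x^2 - 3.8718*x + 7.6194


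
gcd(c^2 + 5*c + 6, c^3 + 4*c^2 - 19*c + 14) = 1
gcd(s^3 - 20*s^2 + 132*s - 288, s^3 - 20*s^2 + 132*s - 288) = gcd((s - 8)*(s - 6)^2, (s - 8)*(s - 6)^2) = s^3 - 20*s^2 + 132*s - 288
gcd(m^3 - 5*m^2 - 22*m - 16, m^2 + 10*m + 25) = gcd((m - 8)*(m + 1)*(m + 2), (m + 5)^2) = 1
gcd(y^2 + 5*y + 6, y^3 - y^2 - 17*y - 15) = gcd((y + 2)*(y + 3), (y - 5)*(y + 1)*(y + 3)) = y + 3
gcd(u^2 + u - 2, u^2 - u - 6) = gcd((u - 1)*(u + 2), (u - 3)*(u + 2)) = u + 2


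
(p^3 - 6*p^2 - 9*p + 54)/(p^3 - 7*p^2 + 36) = (p + 3)/(p + 2)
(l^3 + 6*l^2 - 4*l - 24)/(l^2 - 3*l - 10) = (l^2 + 4*l - 12)/(l - 5)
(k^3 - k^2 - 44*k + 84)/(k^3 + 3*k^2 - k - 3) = (k^3 - k^2 - 44*k + 84)/(k^3 + 3*k^2 - k - 3)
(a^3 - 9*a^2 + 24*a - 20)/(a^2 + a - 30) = (a^2 - 4*a + 4)/(a + 6)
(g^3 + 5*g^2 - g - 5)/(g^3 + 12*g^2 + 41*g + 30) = (g - 1)/(g + 6)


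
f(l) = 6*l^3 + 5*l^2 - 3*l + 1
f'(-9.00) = 1365.00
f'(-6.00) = 585.00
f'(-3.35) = 165.50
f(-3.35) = -158.41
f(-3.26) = -143.96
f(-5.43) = -795.90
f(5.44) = 1098.58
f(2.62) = 135.37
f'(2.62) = 146.76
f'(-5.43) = 473.43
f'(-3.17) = 146.18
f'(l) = 18*l^2 + 10*l - 3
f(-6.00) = -1097.00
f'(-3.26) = 155.70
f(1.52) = 29.06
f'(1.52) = 53.79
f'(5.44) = 584.08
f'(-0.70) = -1.18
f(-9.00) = -3941.00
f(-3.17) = -130.38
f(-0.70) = 3.49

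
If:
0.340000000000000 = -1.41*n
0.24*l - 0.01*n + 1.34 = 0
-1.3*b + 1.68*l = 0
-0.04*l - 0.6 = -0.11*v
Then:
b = -7.23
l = -5.59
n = -0.24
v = 3.42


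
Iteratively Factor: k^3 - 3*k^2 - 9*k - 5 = (k + 1)*(k^2 - 4*k - 5) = (k - 5)*(k + 1)*(k + 1)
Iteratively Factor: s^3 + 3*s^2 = (s + 3)*(s^2) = s*(s + 3)*(s)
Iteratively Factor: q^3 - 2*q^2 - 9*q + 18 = (q - 2)*(q^2 - 9) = (q - 2)*(q + 3)*(q - 3)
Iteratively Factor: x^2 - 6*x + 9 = (x - 3)*(x - 3)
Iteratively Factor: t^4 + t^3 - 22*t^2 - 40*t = (t)*(t^3 + t^2 - 22*t - 40) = t*(t + 4)*(t^2 - 3*t - 10) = t*(t - 5)*(t + 4)*(t + 2)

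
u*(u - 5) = u^2 - 5*u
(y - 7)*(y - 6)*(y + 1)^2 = y^4 - 11*y^3 + 17*y^2 + 71*y + 42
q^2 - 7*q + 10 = (q - 5)*(q - 2)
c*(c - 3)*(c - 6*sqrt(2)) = c^3 - 6*sqrt(2)*c^2 - 3*c^2 + 18*sqrt(2)*c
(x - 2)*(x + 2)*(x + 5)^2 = x^4 + 10*x^3 + 21*x^2 - 40*x - 100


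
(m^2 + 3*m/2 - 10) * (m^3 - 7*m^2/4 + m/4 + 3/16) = m^5 - m^4/4 - 99*m^3/8 + 289*m^2/16 - 71*m/32 - 15/8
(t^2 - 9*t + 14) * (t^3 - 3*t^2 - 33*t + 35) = t^5 - 12*t^4 + 8*t^3 + 290*t^2 - 777*t + 490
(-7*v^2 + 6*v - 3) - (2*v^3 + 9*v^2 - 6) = -2*v^3 - 16*v^2 + 6*v + 3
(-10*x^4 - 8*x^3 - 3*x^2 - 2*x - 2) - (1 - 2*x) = -10*x^4 - 8*x^3 - 3*x^2 - 3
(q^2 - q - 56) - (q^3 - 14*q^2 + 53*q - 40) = -q^3 + 15*q^2 - 54*q - 16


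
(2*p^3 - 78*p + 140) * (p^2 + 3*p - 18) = 2*p^5 + 6*p^4 - 114*p^3 - 94*p^2 + 1824*p - 2520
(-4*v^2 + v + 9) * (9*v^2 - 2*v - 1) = -36*v^4 + 17*v^3 + 83*v^2 - 19*v - 9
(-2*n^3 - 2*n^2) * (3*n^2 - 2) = -6*n^5 - 6*n^4 + 4*n^3 + 4*n^2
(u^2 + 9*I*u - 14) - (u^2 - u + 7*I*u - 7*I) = u + 2*I*u - 14 + 7*I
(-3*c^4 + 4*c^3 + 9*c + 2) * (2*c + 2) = -6*c^5 + 2*c^4 + 8*c^3 + 18*c^2 + 22*c + 4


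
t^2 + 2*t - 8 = (t - 2)*(t + 4)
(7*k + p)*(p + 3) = 7*k*p + 21*k + p^2 + 3*p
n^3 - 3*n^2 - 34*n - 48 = (n - 8)*(n + 2)*(n + 3)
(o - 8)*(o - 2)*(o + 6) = o^3 - 4*o^2 - 44*o + 96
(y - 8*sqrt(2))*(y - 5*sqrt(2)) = y^2 - 13*sqrt(2)*y + 80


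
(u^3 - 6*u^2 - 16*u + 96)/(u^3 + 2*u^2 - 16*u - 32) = (u - 6)/(u + 2)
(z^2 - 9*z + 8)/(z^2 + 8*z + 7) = (z^2 - 9*z + 8)/(z^2 + 8*z + 7)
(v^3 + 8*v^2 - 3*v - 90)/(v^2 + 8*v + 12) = (v^2 + 2*v - 15)/(v + 2)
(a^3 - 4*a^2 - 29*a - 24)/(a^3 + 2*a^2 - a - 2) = (a^2 - 5*a - 24)/(a^2 + a - 2)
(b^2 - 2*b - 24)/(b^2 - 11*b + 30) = (b + 4)/(b - 5)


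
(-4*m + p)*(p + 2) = -4*m*p - 8*m + p^2 + 2*p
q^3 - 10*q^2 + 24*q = q*(q - 6)*(q - 4)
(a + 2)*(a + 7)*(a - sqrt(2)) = a^3 - sqrt(2)*a^2 + 9*a^2 - 9*sqrt(2)*a + 14*a - 14*sqrt(2)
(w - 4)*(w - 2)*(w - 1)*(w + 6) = w^4 - w^3 - 28*w^2 + 76*w - 48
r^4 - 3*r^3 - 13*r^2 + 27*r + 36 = (r - 4)*(r - 3)*(r + 1)*(r + 3)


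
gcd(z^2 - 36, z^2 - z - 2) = 1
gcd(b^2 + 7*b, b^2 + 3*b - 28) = b + 7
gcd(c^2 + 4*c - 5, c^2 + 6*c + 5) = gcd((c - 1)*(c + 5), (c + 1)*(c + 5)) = c + 5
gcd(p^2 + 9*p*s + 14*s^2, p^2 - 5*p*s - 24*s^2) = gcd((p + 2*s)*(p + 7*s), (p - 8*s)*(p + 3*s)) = 1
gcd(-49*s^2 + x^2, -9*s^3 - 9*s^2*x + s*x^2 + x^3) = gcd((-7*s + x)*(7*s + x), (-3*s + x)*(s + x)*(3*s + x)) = 1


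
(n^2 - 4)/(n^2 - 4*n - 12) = (n - 2)/(n - 6)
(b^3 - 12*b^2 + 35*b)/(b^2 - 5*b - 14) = b*(b - 5)/(b + 2)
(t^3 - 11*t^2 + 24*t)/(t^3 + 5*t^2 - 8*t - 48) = t*(t - 8)/(t^2 + 8*t + 16)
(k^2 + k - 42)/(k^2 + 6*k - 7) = (k - 6)/(k - 1)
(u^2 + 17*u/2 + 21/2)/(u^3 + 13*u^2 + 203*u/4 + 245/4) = 2*(2*u + 3)/(4*u^2 + 24*u + 35)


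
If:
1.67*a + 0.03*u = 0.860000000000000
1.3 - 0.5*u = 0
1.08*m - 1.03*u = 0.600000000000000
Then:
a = 0.47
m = 3.04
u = 2.60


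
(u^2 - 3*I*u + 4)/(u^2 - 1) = (u^2 - 3*I*u + 4)/(u^2 - 1)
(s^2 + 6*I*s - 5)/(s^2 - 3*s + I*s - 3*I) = (s + 5*I)/(s - 3)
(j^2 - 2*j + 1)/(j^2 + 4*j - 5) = (j - 1)/(j + 5)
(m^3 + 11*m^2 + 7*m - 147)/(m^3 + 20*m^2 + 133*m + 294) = (m - 3)/(m + 6)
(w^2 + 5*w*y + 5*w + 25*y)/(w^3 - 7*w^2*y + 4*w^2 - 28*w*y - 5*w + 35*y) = (-w - 5*y)/(-w^2 + 7*w*y + w - 7*y)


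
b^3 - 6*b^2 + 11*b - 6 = (b - 3)*(b - 2)*(b - 1)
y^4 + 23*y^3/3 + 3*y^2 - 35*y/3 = y*(y - 1)*(y + 5/3)*(y + 7)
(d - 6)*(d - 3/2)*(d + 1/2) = d^3 - 7*d^2 + 21*d/4 + 9/2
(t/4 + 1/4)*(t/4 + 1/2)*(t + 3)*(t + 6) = t^4/16 + 3*t^3/4 + 47*t^2/16 + 9*t/2 + 9/4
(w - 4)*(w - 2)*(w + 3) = w^3 - 3*w^2 - 10*w + 24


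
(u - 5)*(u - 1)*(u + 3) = u^3 - 3*u^2 - 13*u + 15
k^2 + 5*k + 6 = (k + 2)*(k + 3)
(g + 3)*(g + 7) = g^2 + 10*g + 21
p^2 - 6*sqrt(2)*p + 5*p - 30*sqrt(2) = (p + 5)*(p - 6*sqrt(2))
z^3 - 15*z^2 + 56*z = z*(z - 8)*(z - 7)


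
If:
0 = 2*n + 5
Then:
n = -5/2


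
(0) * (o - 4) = 0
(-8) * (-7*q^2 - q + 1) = 56*q^2 + 8*q - 8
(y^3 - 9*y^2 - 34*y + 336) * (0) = 0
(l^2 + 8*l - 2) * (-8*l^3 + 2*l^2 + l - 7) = -8*l^5 - 62*l^4 + 33*l^3 - 3*l^2 - 58*l + 14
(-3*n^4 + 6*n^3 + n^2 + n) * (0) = 0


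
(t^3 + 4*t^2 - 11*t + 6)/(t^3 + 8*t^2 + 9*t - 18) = (t - 1)/(t + 3)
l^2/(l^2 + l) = l/(l + 1)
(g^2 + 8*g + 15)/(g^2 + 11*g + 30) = (g + 3)/(g + 6)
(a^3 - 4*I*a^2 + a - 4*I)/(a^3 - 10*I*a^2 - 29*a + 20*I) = (a + I)/(a - 5*I)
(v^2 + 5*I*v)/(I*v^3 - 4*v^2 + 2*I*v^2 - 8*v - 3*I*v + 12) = v*(-I*v + 5)/(v^3 + 2*v^2*(1 + 2*I) + v*(-3 + 8*I) - 12*I)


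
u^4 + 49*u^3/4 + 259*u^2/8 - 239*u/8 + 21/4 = (u - 1/2)*(u - 1/4)*(u + 6)*(u + 7)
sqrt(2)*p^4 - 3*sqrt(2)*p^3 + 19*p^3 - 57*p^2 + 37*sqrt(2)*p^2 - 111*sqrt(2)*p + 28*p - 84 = (p - 3)*(p + 2*sqrt(2))*(p + 7*sqrt(2))*(sqrt(2)*p + 1)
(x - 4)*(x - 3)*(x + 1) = x^3 - 6*x^2 + 5*x + 12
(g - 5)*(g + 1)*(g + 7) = g^3 + 3*g^2 - 33*g - 35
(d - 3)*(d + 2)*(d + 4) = d^3 + 3*d^2 - 10*d - 24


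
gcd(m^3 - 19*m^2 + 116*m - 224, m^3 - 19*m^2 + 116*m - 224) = m^3 - 19*m^2 + 116*m - 224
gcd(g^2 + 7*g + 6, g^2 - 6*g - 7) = g + 1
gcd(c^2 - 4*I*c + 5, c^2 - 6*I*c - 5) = c - 5*I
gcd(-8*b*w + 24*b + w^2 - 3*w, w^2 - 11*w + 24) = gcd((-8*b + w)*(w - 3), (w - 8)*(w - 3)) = w - 3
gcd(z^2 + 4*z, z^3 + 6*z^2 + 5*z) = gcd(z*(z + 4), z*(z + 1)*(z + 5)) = z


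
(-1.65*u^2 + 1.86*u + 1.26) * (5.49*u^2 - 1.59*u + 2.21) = -9.0585*u^4 + 12.8349*u^3 + 0.313500000000001*u^2 + 2.1072*u + 2.7846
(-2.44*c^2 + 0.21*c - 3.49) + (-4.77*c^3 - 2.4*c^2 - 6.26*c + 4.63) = -4.77*c^3 - 4.84*c^2 - 6.05*c + 1.14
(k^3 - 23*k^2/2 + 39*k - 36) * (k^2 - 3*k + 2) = k^5 - 29*k^4/2 + 151*k^3/2 - 176*k^2 + 186*k - 72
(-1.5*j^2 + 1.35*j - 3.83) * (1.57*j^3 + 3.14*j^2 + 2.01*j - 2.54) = -2.355*j^5 - 2.5905*j^4 - 4.7891*j^3 - 5.5027*j^2 - 11.1273*j + 9.7282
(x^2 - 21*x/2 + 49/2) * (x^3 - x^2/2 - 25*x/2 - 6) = x^5 - 11*x^4 + 69*x^3/4 + 113*x^2 - 973*x/4 - 147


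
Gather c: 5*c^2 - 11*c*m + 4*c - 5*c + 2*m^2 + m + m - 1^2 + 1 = 5*c^2 + c*(-11*m - 1) + 2*m^2 + 2*m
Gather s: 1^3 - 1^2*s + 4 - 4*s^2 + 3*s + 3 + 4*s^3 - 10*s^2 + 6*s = 4*s^3 - 14*s^2 + 8*s + 8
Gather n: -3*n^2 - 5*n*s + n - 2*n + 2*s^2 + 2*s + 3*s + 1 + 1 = -3*n^2 + n*(-5*s - 1) + 2*s^2 + 5*s + 2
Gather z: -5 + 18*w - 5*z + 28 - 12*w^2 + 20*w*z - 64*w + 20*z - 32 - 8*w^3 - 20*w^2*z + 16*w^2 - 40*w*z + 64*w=-8*w^3 + 4*w^2 + 18*w + z*(-20*w^2 - 20*w + 15) - 9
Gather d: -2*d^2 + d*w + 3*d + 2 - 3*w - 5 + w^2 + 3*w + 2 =-2*d^2 + d*(w + 3) + w^2 - 1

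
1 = 1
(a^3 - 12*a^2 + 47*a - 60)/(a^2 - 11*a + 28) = (a^2 - 8*a + 15)/(a - 7)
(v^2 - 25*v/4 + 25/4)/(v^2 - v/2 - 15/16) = 4*(v - 5)/(4*v + 3)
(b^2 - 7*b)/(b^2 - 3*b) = (b - 7)/(b - 3)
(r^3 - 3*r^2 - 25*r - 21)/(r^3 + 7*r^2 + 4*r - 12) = (r^3 - 3*r^2 - 25*r - 21)/(r^3 + 7*r^2 + 4*r - 12)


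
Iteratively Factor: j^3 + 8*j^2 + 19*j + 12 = (j + 1)*(j^2 + 7*j + 12) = (j + 1)*(j + 3)*(j + 4)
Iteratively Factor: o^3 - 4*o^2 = (o - 4)*(o^2) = o*(o - 4)*(o)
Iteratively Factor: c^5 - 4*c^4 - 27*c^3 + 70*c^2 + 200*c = (c - 5)*(c^4 + c^3 - 22*c^2 - 40*c) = (c - 5)*(c + 4)*(c^3 - 3*c^2 - 10*c) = c*(c - 5)*(c + 4)*(c^2 - 3*c - 10) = c*(c - 5)^2*(c + 4)*(c + 2)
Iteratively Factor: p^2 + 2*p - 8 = (p + 4)*(p - 2)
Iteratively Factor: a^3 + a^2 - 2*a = (a + 2)*(a^2 - a) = a*(a + 2)*(a - 1)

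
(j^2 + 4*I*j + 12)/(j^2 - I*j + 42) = (j - 2*I)/(j - 7*I)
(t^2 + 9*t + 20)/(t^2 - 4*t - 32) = (t + 5)/(t - 8)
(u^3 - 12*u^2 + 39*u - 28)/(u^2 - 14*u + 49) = (u^2 - 5*u + 4)/(u - 7)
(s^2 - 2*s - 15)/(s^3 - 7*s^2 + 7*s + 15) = (s + 3)/(s^2 - 2*s - 3)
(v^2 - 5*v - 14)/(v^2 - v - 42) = (v + 2)/(v + 6)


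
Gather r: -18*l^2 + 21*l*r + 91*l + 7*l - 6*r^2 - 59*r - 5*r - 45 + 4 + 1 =-18*l^2 + 98*l - 6*r^2 + r*(21*l - 64) - 40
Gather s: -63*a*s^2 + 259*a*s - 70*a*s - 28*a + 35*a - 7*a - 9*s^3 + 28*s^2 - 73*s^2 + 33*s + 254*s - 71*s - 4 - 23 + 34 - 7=-9*s^3 + s^2*(-63*a - 45) + s*(189*a + 216)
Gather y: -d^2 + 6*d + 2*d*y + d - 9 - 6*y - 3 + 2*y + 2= -d^2 + 7*d + y*(2*d - 4) - 10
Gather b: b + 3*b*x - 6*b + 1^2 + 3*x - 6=b*(3*x - 5) + 3*x - 5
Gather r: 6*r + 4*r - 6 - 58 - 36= 10*r - 100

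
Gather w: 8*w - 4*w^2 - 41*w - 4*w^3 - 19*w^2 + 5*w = -4*w^3 - 23*w^2 - 28*w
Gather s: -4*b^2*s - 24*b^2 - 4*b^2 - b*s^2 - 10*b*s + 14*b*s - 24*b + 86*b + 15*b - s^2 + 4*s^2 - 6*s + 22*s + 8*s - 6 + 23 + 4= -28*b^2 + 77*b + s^2*(3 - b) + s*(-4*b^2 + 4*b + 24) + 21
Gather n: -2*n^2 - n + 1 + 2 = -2*n^2 - n + 3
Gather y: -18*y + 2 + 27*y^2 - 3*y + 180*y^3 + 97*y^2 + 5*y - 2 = 180*y^3 + 124*y^2 - 16*y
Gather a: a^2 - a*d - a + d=a^2 + a*(-d - 1) + d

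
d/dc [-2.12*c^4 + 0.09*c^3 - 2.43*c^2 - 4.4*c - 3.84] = -8.48*c^3 + 0.27*c^2 - 4.86*c - 4.4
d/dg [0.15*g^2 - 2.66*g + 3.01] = 0.3*g - 2.66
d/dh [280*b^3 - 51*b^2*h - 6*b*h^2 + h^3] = -51*b^2 - 12*b*h + 3*h^2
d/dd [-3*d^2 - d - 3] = -6*d - 1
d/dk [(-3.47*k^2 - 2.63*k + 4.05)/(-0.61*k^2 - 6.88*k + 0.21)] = (22.2693*k^2 + 3.4836*k + 27.3117)/(0.3721*k^4 + 8.3936*k^3 + 47.0782*k^2 - 2.8896*k + 0.0441)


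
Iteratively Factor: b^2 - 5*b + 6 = (b - 3)*(b - 2)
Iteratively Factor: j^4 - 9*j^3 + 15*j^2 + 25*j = (j - 5)*(j^3 - 4*j^2 - 5*j) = (j - 5)*(j + 1)*(j^2 - 5*j) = (j - 5)^2*(j + 1)*(j)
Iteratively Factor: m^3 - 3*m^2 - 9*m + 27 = (m + 3)*(m^2 - 6*m + 9) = (m - 3)*(m + 3)*(m - 3)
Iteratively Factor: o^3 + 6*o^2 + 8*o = (o)*(o^2 + 6*o + 8) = o*(o + 2)*(o + 4)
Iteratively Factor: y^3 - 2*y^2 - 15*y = (y - 5)*(y^2 + 3*y) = (y - 5)*(y + 3)*(y)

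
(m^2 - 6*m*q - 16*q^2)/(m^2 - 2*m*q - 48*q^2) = (m + 2*q)/(m + 6*q)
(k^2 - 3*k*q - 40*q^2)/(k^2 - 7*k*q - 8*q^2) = (k + 5*q)/(k + q)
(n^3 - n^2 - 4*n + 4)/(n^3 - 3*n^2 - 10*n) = (n^2 - 3*n + 2)/(n*(n - 5))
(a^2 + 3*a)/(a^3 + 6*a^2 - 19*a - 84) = a/(a^2 + 3*a - 28)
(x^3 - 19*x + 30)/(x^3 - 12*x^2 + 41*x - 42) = (x + 5)/(x - 7)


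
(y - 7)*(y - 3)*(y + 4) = y^3 - 6*y^2 - 19*y + 84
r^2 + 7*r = r*(r + 7)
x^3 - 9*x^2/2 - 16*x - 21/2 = (x - 7)*(x + 1)*(x + 3/2)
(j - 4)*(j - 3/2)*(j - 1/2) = j^3 - 6*j^2 + 35*j/4 - 3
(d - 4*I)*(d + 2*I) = d^2 - 2*I*d + 8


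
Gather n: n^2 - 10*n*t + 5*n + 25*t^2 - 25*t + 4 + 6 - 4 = n^2 + n*(5 - 10*t) + 25*t^2 - 25*t + 6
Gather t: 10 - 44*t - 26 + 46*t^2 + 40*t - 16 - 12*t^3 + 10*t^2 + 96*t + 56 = -12*t^3 + 56*t^2 + 92*t + 24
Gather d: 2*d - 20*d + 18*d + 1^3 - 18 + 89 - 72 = 0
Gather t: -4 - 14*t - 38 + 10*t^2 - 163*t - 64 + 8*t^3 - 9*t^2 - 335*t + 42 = 8*t^3 + t^2 - 512*t - 64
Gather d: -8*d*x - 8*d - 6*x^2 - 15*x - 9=d*(-8*x - 8) - 6*x^2 - 15*x - 9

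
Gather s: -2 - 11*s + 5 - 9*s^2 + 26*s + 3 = -9*s^2 + 15*s + 6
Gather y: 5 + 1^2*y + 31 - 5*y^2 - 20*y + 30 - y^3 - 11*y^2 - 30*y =-y^3 - 16*y^2 - 49*y + 66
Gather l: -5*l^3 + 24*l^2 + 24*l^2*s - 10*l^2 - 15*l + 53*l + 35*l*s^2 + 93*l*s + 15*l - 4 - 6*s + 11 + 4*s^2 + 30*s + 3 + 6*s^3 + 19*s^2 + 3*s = -5*l^3 + l^2*(24*s + 14) + l*(35*s^2 + 93*s + 53) + 6*s^3 + 23*s^2 + 27*s + 10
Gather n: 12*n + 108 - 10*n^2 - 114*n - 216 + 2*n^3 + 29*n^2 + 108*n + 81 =2*n^3 + 19*n^2 + 6*n - 27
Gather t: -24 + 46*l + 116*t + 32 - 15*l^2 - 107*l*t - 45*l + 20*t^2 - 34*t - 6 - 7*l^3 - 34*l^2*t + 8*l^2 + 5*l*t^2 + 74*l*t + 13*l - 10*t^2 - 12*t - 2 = -7*l^3 - 7*l^2 + 14*l + t^2*(5*l + 10) + t*(-34*l^2 - 33*l + 70)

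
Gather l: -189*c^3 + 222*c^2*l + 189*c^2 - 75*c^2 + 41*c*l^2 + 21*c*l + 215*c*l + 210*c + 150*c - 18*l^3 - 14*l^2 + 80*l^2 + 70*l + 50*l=-189*c^3 + 114*c^2 + 360*c - 18*l^3 + l^2*(41*c + 66) + l*(222*c^2 + 236*c + 120)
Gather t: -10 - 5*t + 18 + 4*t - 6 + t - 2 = 0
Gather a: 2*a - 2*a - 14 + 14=0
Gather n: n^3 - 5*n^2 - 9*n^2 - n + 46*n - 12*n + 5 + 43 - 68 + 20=n^3 - 14*n^2 + 33*n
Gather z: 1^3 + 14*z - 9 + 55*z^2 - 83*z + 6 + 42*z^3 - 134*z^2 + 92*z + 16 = 42*z^3 - 79*z^2 + 23*z + 14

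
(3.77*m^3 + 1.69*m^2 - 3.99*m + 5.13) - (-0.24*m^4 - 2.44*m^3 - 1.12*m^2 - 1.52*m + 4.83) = 0.24*m^4 + 6.21*m^3 + 2.81*m^2 - 2.47*m + 0.3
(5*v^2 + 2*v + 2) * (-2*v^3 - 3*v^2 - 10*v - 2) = -10*v^5 - 19*v^4 - 60*v^3 - 36*v^2 - 24*v - 4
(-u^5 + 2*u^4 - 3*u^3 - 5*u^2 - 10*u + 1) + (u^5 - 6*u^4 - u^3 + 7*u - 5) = -4*u^4 - 4*u^3 - 5*u^2 - 3*u - 4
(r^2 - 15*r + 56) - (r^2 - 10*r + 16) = 40 - 5*r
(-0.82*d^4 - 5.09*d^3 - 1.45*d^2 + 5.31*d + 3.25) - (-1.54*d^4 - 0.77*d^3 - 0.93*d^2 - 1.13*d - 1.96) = 0.72*d^4 - 4.32*d^3 - 0.52*d^2 + 6.44*d + 5.21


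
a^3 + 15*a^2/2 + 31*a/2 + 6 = (a + 1/2)*(a + 3)*(a + 4)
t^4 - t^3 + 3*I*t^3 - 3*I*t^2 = t^2*(t - 1)*(t + 3*I)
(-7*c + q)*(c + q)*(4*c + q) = -28*c^3 - 31*c^2*q - 2*c*q^2 + q^3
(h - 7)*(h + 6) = h^2 - h - 42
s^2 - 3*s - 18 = (s - 6)*(s + 3)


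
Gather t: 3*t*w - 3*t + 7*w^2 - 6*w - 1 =t*(3*w - 3) + 7*w^2 - 6*w - 1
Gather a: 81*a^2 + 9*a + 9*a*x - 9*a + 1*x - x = 81*a^2 + 9*a*x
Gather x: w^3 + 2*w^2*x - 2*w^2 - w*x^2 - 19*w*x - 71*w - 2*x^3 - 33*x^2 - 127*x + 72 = w^3 - 2*w^2 - 71*w - 2*x^3 + x^2*(-w - 33) + x*(2*w^2 - 19*w - 127) + 72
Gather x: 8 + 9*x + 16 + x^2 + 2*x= x^2 + 11*x + 24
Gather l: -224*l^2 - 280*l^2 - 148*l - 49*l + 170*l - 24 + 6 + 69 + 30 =-504*l^2 - 27*l + 81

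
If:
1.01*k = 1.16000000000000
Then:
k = 1.15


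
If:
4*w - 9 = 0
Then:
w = 9/4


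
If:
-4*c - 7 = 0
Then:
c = -7/4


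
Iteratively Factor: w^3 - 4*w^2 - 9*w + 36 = (w - 3)*(w^2 - w - 12) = (w - 4)*(w - 3)*(w + 3)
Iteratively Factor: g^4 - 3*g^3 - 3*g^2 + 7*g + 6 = (g + 1)*(g^3 - 4*g^2 + g + 6) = (g + 1)^2*(g^2 - 5*g + 6) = (g - 2)*(g + 1)^2*(g - 3)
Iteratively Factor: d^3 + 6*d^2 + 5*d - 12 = (d + 4)*(d^2 + 2*d - 3) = (d + 3)*(d + 4)*(d - 1)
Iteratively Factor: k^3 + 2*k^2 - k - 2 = (k + 1)*(k^2 + k - 2) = (k + 1)*(k + 2)*(k - 1)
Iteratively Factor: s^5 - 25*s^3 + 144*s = (s - 4)*(s^4 + 4*s^3 - 9*s^2 - 36*s) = (s - 4)*(s - 3)*(s^3 + 7*s^2 + 12*s) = s*(s - 4)*(s - 3)*(s^2 + 7*s + 12) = s*(s - 4)*(s - 3)*(s + 4)*(s + 3)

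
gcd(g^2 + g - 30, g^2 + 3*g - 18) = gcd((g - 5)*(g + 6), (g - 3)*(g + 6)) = g + 6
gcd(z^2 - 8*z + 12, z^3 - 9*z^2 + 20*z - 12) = z^2 - 8*z + 12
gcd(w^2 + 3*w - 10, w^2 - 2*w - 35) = w + 5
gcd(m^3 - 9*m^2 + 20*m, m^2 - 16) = m - 4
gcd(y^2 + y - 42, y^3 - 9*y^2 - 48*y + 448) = y + 7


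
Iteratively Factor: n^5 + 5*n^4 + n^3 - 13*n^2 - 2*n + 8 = (n + 1)*(n^4 + 4*n^3 - 3*n^2 - 10*n + 8) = (n + 1)*(n + 2)*(n^3 + 2*n^2 - 7*n + 4) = (n - 1)*(n + 1)*(n + 2)*(n^2 + 3*n - 4) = (n - 1)*(n + 1)*(n + 2)*(n + 4)*(n - 1)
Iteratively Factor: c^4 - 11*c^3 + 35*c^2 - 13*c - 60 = (c + 1)*(c^3 - 12*c^2 + 47*c - 60) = (c - 5)*(c + 1)*(c^2 - 7*c + 12) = (c - 5)*(c - 4)*(c + 1)*(c - 3)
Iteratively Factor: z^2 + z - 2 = (z - 1)*(z + 2)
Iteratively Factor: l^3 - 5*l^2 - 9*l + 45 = (l + 3)*(l^2 - 8*l + 15) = (l - 5)*(l + 3)*(l - 3)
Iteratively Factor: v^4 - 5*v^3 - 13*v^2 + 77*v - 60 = (v + 4)*(v^3 - 9*v^2 + 23*v - 15) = (v - 3)*(v + 4)*(v^2 - 6*v + 5) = (v - 3)*(v - 1)*(v + 4)*(v - 5)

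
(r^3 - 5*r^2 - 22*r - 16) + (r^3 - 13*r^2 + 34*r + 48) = 2*r^3 - 18*r^2 + 12*r + 32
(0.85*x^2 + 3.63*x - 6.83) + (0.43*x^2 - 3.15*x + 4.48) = 1.28*x^2 + 0.48*x - 2.35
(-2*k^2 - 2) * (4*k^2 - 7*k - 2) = -8*k^4 + 14*k^3 - 4*k^2 + 14*k + 4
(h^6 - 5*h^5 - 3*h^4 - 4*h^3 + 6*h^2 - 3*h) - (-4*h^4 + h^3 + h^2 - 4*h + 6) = h^6 - 5*h^5 + h^4 - 5*h^3 + 5*h^2 + h - 6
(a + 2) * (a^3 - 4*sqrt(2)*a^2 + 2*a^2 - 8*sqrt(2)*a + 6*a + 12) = a^4 - 4*sqrt(2)*a^3 + 4*a^3 - 16*sqrt(2)*a^2 + 10*a^2 - 16*sqrt(2)*a + 24*a + 24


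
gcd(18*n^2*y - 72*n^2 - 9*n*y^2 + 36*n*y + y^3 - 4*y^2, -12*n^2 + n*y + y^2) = -3*n + y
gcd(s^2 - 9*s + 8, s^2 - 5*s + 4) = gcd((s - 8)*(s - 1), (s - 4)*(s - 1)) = s - 1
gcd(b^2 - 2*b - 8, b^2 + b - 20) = b - 4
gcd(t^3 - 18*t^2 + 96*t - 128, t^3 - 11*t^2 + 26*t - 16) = t^2 - 10*t + 16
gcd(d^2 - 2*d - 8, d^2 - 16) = d - 4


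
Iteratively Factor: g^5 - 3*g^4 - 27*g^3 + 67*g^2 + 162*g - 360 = (g - 3)*(g^4 - 27*g^2 - 14*g + 120) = (g - 3)*(g - 2)*(g^3 + 2*g^2 - 23*g - 60) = (g - 3)*(g - 2)*(g + 3)*(g^2 - g - 20) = (g - 3)*(g - 2)*(g + 3)*(g + 4)*(g - 5)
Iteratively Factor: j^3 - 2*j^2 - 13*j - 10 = (j + 1)*(j^2 - 3*j - 10) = (j + 1)*(j + 2)*(j - 5)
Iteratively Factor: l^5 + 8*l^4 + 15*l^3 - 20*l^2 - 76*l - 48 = (l + 1)*(l^4 + 7*l^3 + 8*l^2 - 28*l - 48) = (l + 1)*(l + 4)*(l^3 + 3*l^2 - 4*l - 12) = (l + 1)*(l + 2)*(l + 4)*(l^2 + l - 6) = (l - 2)*(l + 1)*(l + 2)*(l + 4)*(l + 3)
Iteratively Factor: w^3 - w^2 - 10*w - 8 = (w - 4)*(w^2 + 3*w + 2) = (w - 4)*(w + 1)*(w + 2)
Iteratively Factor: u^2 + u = (u)*(u + 1)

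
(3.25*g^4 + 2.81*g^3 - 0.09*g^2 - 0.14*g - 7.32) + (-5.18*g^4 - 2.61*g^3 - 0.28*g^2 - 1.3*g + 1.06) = -1.93*g^4 + 0.2*g^3 - 0.37*g^2 - 1.44*g - 6.26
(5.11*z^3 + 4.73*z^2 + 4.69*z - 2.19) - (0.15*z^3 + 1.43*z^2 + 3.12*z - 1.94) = 4.96*z^3 + 3.3*z^2 + 1.57*z - 0.25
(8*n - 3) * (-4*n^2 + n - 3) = -32*n^3 + 20*n^2 - 27*n + 9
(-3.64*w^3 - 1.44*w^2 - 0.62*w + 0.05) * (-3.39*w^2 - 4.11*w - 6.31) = 12.3396*w^5 + 19.842*w^4 + 30.9886*w^3 + 11.4651*w^2 + 3.7067*w - 0.3155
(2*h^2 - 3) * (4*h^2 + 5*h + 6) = 8*h^4 + 10*h^3 - 15*h - 18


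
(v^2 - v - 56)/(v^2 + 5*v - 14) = (v - 8)/(v - 2)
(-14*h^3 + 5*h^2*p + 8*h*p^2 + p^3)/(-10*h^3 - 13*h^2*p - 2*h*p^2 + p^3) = (-7*h^2 + 6*h*p + p^2)/(-5*h^2 - 4*h*p + p^2)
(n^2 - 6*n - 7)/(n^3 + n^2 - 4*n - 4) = (n - 7)/(n^2 - 4)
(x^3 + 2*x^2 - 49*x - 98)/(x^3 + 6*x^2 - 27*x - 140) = (x^2 - 5*x - 14)/(x^2 - x - 20)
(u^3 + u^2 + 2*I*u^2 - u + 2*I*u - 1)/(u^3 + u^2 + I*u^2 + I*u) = (u + I)/u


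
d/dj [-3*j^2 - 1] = -6*j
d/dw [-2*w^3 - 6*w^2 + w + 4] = -6*w^2 - 12*w + 1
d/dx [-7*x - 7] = -7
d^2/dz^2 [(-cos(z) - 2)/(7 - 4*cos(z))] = 15*(4*sin(z)^2 - 7*cos(z) + 4)/(4*cos(z) - 7)^3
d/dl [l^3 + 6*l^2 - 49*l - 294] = 3*l^2 + 12*l - 49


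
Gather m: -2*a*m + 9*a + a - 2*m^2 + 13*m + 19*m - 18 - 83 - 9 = 10*a - 2*m^2 + m*(32 - 2*a) - 110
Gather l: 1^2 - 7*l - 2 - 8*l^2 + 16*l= -8*l^2 + 9*l - 1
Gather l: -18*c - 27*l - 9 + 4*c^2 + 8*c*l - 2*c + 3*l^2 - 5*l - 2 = 4*c^2 - 20*c + 3*l^2 + l*(8*c - 32) - 11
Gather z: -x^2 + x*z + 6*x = -x^2 + x*z + 6*x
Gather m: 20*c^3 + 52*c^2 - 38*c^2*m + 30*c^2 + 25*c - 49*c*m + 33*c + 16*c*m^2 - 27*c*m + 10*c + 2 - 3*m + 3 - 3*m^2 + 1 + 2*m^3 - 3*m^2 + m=20*c^3 + 82*c^2 + 68*c + 2*m^3 + m^2*(16*c - 6) + m*(-38*c^2 - 76*c - 2) + 6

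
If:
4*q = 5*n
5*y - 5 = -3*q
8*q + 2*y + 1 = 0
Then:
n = -6/17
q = -15/34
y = 43/34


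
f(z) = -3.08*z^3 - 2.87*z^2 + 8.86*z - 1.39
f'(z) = -9.24*z^2 - 5.74*z + 8.86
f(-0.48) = -5.96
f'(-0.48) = 9.49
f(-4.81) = 232.35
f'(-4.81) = -177.31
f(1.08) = 0.95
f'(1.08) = -8.12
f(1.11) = 0.70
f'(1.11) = -8.90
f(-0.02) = -1.57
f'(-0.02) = 8.97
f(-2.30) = 0.52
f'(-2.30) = -26.82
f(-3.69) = 81.59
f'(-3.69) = -95.77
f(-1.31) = -11.00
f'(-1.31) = 0.52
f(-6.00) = 507.41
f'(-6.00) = -289.34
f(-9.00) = 1931.72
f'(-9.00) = -687.92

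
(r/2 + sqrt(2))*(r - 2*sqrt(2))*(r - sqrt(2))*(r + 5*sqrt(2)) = r^4/2 + 2*sqrt(2)*r^3 - 9*r^2 - 16*sqrt(2)*r + 40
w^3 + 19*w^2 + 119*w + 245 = (w + 5)*(w + 7)^2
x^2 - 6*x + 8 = (x - 4)*(x - 2)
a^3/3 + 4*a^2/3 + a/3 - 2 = (a/3 + 1)*(a - 1)*(a + 2)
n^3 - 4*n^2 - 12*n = n*(n - 6)*(n + 2)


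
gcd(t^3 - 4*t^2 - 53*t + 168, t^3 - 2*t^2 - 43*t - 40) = t - 8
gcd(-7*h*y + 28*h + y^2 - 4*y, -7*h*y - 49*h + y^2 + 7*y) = -7*h + y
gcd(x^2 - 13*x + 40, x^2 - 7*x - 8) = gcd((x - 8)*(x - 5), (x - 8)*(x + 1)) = x - 8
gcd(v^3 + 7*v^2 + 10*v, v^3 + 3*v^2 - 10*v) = v^2 + 5*v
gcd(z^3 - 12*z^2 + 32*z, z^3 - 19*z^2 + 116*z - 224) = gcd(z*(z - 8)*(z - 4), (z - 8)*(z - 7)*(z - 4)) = z^2 - 12*z + 32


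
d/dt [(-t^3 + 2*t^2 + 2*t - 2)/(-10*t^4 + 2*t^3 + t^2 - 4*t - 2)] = (-10*t^6 + 40*t^5 + 55*t^4 - 80*t^3 + 8*t^2 - 4*t - 12)/(100*t^8 - 40*t^7 - 16*t^6 + 84*t^5 + 25*t^4 - 16*t^3 + 12*t^2 + 16*t + 4)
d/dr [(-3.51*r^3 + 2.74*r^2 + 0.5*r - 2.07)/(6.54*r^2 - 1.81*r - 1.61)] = (-22.9554*r^4 + 12.7062*r^3 + 8.7239*r^2 + 18.2528*r - 4.5517)/(42.7716*r^4 - 23.6748*r^3 - 17.7827*r^2 + 5.8282*r + 2.5921)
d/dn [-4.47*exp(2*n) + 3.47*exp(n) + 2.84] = (3.47 - 8.94*exp(n))*exp(n)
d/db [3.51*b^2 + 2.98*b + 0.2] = 7.02*b + 2.98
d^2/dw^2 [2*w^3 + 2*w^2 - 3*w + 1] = 12*w + 4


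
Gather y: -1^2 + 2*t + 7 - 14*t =6 - 12*t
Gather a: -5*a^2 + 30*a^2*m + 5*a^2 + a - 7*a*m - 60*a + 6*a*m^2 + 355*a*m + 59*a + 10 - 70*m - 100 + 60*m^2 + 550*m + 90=30*a^2*m + a*(6*m^2 + 348*m) + 60*m^2 + 480*m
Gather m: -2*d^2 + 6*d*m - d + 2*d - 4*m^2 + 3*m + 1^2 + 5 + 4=-2*d^2 + d - 4*m^2 + m*(6*d + 3) + 10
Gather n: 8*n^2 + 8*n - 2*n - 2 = 8*n^2 + 6*n - 2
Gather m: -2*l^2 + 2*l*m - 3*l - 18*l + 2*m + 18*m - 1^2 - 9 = -2*l^2 - 21*l + m*(2*l + 20) - 10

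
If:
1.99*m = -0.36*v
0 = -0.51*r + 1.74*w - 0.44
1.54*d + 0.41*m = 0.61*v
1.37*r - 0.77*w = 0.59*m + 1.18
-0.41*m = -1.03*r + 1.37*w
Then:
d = -11.67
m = 4.75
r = 3.65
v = -26.27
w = 1.32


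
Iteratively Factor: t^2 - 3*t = (t - 3)*(t)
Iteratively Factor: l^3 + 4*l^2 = (l + 4)*(l^2) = l*(l + 4)*(l)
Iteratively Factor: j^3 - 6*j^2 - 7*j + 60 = (j - 4)*(j^2 - 2*j - 15) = (j - 4)*(j + 3)*(j - 5)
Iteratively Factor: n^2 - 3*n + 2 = (n - 2)*(n - 1)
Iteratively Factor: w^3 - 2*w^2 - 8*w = (w)*(w^2 - 2*w - 8) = w*(w + 2)*(w - 4)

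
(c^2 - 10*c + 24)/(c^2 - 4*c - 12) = (c - 4)/(c + 2)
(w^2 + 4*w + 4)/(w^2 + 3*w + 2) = (w + 2)/(w + 1)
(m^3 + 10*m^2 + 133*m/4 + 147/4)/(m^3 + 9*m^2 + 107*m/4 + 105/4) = (2*m + 7)/(2*m + 5)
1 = 1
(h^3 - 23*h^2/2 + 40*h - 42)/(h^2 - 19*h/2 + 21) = h - 2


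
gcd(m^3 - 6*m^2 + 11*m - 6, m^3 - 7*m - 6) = m - 3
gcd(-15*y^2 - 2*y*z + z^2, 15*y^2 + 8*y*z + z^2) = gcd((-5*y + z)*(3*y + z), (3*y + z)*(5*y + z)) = 3*y + z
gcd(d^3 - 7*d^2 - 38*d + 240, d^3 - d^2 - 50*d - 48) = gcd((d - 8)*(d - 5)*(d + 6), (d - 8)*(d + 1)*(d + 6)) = d^2 - 2*d - 48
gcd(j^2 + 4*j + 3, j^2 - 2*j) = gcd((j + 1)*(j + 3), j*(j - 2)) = 1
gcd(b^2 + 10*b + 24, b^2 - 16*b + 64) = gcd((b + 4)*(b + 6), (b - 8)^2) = 1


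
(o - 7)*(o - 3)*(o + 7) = o^3 - 3*o^2 - 49*o + 147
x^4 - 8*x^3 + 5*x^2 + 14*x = x*(x - 7)*(x - 2)*(x + 1)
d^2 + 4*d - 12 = (d - 2)*(d + 6)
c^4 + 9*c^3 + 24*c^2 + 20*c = c*(c + 2)^2*(c + 5)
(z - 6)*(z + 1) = z^2 - 5*z - 6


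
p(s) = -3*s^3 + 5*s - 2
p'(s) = 5 - 9*s^2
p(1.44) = -3.76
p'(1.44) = -13.66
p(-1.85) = 7.74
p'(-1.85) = -25.80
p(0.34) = -0.42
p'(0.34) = 3.96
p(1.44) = -3.76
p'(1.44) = -13.66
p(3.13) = -78.34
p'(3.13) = -83.17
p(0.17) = -1.16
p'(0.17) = 4.74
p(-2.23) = 20.12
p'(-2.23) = -39.76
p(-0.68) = -4.46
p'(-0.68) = 0.84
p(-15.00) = 10048.00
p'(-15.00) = -2020.00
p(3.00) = -68.00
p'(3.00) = -76.00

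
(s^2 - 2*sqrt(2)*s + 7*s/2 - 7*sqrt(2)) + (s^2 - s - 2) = 2*s^2 - 2*sqrt(2)*s + 5*s/2 - 7*sqrt(2) - 2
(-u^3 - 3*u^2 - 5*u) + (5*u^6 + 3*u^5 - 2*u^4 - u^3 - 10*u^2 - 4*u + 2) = 5*u^6 + 3*u^5 - 2*u^4 - 2*u^3 - 13*u^2 - 9*u + 2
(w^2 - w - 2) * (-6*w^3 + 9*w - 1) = -6*w^5 + 6*w^4 + 21*w^3 - 10*w^2 - 17*w + 2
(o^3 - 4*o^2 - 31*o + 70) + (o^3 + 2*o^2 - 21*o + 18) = 2*o^3 - 2*o^2 - 52*o + 88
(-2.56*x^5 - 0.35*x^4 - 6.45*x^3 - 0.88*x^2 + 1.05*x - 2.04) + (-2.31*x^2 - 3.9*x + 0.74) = -2.56*x^5 - 0.35*x^4 - 6.45*x^3 - 3.19*x^2 - 2.85*x - 1.3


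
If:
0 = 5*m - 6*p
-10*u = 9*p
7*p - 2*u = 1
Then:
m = 3/22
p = 5/44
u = -9/88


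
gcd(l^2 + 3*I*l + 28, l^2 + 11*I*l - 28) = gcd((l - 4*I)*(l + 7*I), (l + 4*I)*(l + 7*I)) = l + 7*I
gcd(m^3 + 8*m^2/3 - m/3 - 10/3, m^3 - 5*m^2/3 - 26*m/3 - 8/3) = m + 2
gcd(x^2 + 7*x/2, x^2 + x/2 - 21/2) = x + 7/2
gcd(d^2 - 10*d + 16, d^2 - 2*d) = d - 2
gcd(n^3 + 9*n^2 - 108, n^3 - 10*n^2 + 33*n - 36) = n - 3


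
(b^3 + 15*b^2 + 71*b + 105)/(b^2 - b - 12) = (b^2 + 12*b + 35)/(b - 4)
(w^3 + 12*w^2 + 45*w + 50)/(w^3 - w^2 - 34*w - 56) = (w^2 + 10*w + 25)/(w^2 - 3*w - 28)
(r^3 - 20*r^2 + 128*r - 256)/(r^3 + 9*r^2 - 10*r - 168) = (r^2 - 16*r + 64)/(r^2 + 13*r + 42)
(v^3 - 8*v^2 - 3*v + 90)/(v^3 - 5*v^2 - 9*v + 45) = (v - 6)/(v - 3)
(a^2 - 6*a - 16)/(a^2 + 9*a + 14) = (a - 8)/(a + 7)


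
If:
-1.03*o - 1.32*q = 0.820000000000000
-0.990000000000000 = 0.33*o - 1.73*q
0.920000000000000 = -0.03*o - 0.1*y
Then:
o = -1.23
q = 0.34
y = -8.83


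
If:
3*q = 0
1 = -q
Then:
No Solution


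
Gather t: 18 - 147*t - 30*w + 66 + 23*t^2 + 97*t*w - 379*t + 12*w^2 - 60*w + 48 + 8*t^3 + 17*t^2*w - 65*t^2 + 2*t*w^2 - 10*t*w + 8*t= 8*t^3 + t^2*(17*w - 42) + t*(2*w^2 + 87*w - 518) + 12*w^2 - 90*w + 132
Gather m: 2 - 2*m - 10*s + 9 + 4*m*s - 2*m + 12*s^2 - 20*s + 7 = m*(4*s - 4) + 12*s^2 - 30*s + 18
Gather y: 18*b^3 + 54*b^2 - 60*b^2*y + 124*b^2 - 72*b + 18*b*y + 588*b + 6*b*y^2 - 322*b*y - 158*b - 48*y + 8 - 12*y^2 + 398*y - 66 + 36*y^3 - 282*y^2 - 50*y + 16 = 18*b^3 + 178*b^2 + 358*b + 36*y^3 + y^2*(6*b - 294) + y*(-60*b^2 - 304*b + 300) - 42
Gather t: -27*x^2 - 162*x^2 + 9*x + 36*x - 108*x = -189*x^2 - 63*x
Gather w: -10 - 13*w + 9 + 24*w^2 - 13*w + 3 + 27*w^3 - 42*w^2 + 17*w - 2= 27*w^3 - 18*w^2 - 9*w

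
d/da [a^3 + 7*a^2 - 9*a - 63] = 3*a^2 + 14*a - 9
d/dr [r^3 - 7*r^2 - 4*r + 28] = 3*r^2 - 14*r - 4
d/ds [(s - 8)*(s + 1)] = 2*s - 7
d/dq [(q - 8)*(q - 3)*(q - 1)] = 3*q^2 - 24*q + 35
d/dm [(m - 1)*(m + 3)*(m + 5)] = 3*m^2 + 14*m + 7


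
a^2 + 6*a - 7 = (a - 1)*(a + 7)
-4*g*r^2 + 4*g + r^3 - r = (-4*g + r)*(r - 1)*(r + 1)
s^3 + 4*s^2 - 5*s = s*(s - 1)*(s + 5)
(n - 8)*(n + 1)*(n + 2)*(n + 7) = n^4 + 2*n^3 - 57*n^2 - 170*n - 112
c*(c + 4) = c^2 + 4*c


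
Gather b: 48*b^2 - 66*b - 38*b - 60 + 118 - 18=48*b^2 - 104*b + 40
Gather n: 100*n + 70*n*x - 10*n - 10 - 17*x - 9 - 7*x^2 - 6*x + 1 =n*(70*x + 90) - 7*x^2 - 23*x - 18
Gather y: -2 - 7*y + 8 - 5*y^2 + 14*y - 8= -5*y^2 + 7*y - 2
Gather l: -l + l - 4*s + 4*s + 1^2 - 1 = 0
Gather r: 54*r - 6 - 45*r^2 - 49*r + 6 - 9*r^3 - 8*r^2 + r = -9*r^3 - 53*r^2 + 6*r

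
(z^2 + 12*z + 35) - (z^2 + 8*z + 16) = 4*z + 19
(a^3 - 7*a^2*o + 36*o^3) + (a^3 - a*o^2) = 2*a^3 - 7*a^2*o - a*o^2 + 36*o^3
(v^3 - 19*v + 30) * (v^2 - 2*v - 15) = v^5 - 2*v^4 - 34*v^3 + 68*v^2 + 225*v - 450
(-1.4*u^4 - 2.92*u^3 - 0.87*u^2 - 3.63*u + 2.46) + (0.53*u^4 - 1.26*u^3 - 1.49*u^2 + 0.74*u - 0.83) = -0.87*u^4 - 4.18*u^3 - 2.36*u^2 - 2.89*u + 1.63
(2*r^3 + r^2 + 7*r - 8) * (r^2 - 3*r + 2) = 2*r^5 - 5*r^4 + 8*r^3 - 27*r^2 + 38*r - 16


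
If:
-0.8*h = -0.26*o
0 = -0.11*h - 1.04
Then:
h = -9.45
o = -29.09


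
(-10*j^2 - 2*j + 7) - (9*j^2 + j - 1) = -19*j^2 - 3*j + 8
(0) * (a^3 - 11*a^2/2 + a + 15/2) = 0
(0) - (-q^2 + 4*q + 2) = q^2 - 4*q - 2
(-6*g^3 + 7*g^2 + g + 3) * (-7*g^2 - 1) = 42*g^5 - 49*g^4 - g^3 - 28*g^2 - g - 3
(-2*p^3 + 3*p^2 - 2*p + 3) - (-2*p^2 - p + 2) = -2*p^3 + 5*p^2 - p + 1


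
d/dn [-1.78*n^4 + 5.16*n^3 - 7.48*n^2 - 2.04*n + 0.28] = -7.12*n^3 + 15.48*n^2 - 14.96*n - 2.04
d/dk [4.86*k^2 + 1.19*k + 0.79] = 9.72*k + 1.19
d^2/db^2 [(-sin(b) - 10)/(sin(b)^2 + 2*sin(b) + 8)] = (sin(b)^5 + 38*sin(b)^4 + 10*sin(b)^3 - 356*sin(b)^2 - 168*sin(b) + 112)/(sin(b)^2 + 2*sin(b) + 8)^3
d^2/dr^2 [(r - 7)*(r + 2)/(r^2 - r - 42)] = -8/(r^3 + 18*r^2 + 108*r + 216)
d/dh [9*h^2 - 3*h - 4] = 18*h - 3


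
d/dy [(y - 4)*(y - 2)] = 2*y - 6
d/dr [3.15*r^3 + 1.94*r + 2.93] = 9.45*r^2 + 1.94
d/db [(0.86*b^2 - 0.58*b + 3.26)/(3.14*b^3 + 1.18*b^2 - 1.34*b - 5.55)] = (-2.7004*b^4 + 3.6424*b^3 - 31.1772*b^2 - 17.2396*b + 7.5874)/(9.8596*b^6 + 7.4104*b^5 - 7.0228*b^4 - 38.0164*b^3 - 11.3024*b^2 + 14.874*b + 30.8025)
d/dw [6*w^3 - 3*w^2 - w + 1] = 18*w^2 - 6*w - 1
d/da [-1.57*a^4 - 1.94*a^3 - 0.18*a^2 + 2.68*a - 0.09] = -6.28*a^3 - 5.82*a^2 - 0.36*a + 2.68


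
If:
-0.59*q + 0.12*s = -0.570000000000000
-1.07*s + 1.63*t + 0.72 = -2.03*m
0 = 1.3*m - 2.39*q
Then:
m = 1.960215694003*t + 6.97800709475609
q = 1.06622610970875*t + 3.79556871262883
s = 5.24227837273467*t + 13.9115461704251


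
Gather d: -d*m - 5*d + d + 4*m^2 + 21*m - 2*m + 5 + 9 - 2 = d*(-m - 4) + 4*m^2 + 19*m + 12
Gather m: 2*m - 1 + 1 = 2*m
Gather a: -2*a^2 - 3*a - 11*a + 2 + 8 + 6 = -2*a^2 - 14*a + 16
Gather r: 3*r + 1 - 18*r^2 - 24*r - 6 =-18*r^2 - 21*r - 5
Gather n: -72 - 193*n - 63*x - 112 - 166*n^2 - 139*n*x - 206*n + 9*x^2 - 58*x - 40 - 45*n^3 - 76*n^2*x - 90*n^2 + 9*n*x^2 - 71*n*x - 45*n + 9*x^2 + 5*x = -45*n^3 + n^2*(-76*x - 256) + n*(9*x^2 - 210*x - 444) + 18*x^2 - 116*x - 224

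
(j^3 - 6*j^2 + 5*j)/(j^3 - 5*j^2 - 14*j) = (-j^2 + 6*j - 5)/(-j^2 + 5*j + 14)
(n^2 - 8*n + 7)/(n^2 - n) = (n - 7)/n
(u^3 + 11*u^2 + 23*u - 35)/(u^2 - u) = u + 12 + 35/u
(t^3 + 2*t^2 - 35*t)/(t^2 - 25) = t*(t + 7)/(t + 5)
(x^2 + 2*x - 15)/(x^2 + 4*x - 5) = (x - 3)/(x - 1)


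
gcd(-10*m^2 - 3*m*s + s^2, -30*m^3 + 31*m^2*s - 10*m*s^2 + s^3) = -5*m + s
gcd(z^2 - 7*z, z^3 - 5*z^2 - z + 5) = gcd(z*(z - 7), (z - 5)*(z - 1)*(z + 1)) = 1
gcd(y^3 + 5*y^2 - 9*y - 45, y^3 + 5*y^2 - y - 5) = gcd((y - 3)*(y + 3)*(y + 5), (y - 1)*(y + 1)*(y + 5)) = y + 5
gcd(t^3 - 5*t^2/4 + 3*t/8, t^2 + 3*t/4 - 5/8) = t - 1/2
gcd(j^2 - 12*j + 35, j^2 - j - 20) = j - 5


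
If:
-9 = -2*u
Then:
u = 9/2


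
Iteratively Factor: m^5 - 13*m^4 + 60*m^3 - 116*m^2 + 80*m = (m - 2)*(m^4 - 11*m^3 + 38*m^2 - 40*m) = (m - 2)^2*(m^3 - 9*m^2 + 20*m) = (m - 4)*(m - 2)^2*(m^2 - 5*m) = m*(m - 4)*(m - 2)^2*(m - 5)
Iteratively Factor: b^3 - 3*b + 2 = (b - 1)*(b^2 + b - 2) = (b - 1)*(b + 2)*(b - 1)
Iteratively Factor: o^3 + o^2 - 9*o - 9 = (o + 1)*(o^2 - 9) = (o - 3)*(o + 1)*(o + 3)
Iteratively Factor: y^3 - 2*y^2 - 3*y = (y - 3)*(y^2 + y) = y*(y - 3)*(y + 1)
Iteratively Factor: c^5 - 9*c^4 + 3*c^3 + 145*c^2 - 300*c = (c + 4)*(c^4 - 13*c^3 + 55*c^2 - 75*c) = c*(c + 4)*(c^3 - 13*c^2 + 55*c - 75) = c*(c - 5)*(c + 4)*(c^2 - 8*c + 15) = c*(c - 5)*(c - 3)*(c + 4)*(c - 5)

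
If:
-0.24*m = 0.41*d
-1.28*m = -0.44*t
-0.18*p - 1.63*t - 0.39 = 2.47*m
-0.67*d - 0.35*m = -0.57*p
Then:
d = 0.03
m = -0.05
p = 0.00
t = -0.16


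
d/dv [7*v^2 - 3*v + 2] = 14*v - 3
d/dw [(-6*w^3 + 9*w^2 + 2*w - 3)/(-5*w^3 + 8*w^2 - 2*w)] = (-3*w^4 + 44*w^3 - 79*w^2 + 48*w - 6)/(w^2*(25*w^4 - 80*w^3 + 84*w^2 - 32*w + 4))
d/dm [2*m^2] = 4*m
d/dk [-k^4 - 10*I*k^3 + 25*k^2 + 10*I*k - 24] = -4*k^3 - 30*I*k^2 + 50*k + 10*I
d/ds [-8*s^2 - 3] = -16*s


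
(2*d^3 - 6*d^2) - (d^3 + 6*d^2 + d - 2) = d^3 - 12*d^2 - d + 2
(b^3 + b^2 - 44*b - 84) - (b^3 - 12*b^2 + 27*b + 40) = 13*b^2 - 71*b - 124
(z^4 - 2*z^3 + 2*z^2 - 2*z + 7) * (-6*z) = -6*z^5 + 12*z^4 - 12*z^3 + 12*z^2 - 42*z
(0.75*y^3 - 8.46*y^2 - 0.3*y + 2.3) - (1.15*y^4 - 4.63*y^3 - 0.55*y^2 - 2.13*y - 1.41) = -1.15*y^4 + 5.38*y^3 - 7.91*y^2 + 1.83*y + 3.71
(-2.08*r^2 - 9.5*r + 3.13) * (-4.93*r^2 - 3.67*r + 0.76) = 10.2544*r^4 + 54.4686*r^3 + 17.8533*r^2 - 18.7071*r + 2.3788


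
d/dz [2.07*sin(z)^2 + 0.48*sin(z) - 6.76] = (4.14*sin(z) + 0.48)*cos(z)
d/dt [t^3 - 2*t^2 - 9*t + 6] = 3*t^2 - 4*t - 9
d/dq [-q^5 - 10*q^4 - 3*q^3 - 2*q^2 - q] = -5*q^4 - 40*q^3 - 9*q^2 - 4*q - 1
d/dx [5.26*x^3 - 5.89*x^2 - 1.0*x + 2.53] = 15.78*x^2 - 11.78*x - 1.0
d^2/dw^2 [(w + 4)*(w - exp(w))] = -w*exp(w) - 6*exp(w) + 2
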